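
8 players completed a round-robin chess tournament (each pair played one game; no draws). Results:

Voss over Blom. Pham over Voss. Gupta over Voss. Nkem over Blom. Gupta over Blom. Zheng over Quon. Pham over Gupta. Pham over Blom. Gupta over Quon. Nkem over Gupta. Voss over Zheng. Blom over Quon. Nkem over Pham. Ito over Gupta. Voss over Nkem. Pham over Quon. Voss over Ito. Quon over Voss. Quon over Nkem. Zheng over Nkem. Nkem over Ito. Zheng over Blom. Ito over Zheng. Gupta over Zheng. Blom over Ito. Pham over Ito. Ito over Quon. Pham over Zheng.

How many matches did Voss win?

Voss' results: beat Nkem, Zheng, Ito, Blom; lost to Gupta, Pham, Quon.
That is 4 wins.

4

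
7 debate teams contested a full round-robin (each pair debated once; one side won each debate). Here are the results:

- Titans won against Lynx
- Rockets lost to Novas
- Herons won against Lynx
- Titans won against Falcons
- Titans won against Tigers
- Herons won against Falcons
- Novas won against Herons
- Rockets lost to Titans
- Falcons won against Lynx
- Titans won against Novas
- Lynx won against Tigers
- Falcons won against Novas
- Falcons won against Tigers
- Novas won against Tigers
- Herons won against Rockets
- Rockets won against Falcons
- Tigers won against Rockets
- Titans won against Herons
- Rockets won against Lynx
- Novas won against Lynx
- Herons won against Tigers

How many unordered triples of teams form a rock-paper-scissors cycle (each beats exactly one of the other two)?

Win totals: Falcons 3, Herons 4, Titans 6, Rockets 2, Novas 4, Tigers 1, Lynx 1.
A team with w wins dominates both others in C(w,2) triples; summing gives 3 + 6 + 15 + 1 + 6 + 0 + 0 = 31 transitive triples.
Total triples C(7,3) = 35, so cyclic triples = 35 − 31 = 4.

4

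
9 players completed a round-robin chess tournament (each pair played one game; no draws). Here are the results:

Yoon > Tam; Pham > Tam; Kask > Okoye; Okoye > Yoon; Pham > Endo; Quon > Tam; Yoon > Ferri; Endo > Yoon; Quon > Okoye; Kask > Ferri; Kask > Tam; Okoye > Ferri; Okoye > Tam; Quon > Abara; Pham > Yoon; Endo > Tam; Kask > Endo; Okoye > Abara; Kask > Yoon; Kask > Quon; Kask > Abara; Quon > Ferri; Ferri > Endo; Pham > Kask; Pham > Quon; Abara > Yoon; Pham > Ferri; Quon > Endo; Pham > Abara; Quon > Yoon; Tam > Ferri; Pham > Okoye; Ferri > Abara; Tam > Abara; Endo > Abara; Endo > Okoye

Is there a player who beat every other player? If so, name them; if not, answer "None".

Pham has 8 wins out of 8 opponents — a perfect record.

Pham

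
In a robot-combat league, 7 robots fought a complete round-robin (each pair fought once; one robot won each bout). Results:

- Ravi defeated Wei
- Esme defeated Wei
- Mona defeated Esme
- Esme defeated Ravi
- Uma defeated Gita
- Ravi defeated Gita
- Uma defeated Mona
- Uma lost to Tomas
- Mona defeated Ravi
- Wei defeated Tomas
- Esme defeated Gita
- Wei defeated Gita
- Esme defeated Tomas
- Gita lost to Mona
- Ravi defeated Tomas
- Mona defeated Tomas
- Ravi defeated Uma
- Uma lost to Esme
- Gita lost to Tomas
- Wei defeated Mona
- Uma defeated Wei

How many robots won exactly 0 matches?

Win totals: Uma 3, Ravi 4, Wei 3, Gita 0, Tomas 2, Mona 4, Esme 5.
Exactly 0: Gita — 1 robot.

1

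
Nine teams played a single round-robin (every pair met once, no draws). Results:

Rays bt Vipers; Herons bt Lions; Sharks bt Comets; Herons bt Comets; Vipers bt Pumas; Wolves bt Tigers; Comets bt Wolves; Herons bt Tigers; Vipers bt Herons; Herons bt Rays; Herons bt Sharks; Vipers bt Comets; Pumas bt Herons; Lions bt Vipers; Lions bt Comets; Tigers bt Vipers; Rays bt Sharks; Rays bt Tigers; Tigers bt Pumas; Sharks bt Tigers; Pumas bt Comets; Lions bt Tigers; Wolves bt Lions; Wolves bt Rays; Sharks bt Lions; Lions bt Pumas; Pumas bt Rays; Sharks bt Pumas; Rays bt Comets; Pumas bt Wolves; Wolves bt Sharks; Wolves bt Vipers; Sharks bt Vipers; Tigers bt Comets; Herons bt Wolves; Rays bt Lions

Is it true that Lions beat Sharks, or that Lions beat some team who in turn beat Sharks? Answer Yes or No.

No

Lions did not beat Sharks directly.
Lions beat Comets, Tigers, Vipers, Pumas, but each of them lost to Sharks. No two-step path.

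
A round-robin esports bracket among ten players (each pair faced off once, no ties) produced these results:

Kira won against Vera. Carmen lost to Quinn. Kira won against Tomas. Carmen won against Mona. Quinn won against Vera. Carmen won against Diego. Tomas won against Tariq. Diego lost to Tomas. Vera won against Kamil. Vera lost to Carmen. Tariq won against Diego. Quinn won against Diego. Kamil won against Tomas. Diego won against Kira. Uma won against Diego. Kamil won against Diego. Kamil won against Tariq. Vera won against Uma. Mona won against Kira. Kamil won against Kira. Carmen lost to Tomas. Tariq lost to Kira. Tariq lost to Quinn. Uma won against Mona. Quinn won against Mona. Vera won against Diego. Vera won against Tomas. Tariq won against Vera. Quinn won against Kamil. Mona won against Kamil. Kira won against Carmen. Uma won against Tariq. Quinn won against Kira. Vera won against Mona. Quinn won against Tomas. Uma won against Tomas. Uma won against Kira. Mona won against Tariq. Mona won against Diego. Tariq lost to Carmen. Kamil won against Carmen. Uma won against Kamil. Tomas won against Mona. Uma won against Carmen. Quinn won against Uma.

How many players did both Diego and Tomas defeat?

Diego beat: Kira.
Tomas beat: Diego, Mona, Carmen, Tariq.
No one was beaten by both.

0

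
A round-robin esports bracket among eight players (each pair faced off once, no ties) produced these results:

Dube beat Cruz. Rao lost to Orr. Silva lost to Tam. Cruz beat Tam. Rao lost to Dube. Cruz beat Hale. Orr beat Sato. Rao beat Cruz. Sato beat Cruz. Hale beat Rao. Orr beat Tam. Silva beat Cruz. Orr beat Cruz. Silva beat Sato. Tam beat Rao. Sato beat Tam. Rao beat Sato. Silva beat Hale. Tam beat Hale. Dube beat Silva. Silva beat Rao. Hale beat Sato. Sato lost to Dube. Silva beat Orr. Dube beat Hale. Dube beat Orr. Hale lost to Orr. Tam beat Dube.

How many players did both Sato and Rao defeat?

1

Sato beat: Tam, Cruz.
Rao beat: Cruz, Sato.
Both beat: Cruz — 1.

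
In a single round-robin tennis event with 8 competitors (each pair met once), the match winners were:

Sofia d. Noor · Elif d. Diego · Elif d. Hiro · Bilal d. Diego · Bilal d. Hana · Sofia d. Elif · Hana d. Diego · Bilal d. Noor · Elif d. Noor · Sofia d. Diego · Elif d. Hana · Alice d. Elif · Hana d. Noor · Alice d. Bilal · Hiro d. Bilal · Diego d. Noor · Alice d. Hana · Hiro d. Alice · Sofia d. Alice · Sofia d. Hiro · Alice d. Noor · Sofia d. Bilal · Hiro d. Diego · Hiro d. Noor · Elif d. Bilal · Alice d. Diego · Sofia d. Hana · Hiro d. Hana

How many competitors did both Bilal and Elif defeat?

Bilal beat: Diego, Noor, Hana.
Elif beat: Diego, Noor, Hiro, Bilal, Hana.
Both beat: Diego, Noor, Hana — 3.

3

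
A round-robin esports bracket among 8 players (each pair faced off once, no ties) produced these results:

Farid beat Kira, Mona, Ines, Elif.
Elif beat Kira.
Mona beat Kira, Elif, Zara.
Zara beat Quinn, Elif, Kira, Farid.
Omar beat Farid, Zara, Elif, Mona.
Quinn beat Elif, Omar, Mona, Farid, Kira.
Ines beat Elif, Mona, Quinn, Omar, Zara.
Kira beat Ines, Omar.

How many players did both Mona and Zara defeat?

2

Mona beat: Zara, Elif, Kira.
Zara beat: Farid, Quinn, Elif, Kira.
Both beat: Elif, Kira — 2.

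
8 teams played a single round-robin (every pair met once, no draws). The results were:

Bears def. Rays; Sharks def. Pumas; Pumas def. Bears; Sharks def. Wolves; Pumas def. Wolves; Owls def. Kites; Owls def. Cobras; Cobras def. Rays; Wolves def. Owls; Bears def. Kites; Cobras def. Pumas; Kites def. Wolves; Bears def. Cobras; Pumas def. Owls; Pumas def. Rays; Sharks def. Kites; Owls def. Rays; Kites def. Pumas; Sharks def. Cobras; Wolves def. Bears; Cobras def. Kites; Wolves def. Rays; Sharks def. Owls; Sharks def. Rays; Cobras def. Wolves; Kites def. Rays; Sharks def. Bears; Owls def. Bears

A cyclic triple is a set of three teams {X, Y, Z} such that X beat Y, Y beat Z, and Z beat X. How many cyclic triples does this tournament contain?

8

Win totals: Sharks 7, Wolves 3, Pumas 4, Kites 3, Bears 3, Rays 0, Cobras 4, Owls 4.
A team with w wins dominates both others in C(w,2) triples; summing gives 21 + 3 + 6 + 3 + 3 + 0 + 6 + 6 = 48 transitive triples.
Total triples C(8,3) = 56, so cyclic triples = 56 − 48 = 8.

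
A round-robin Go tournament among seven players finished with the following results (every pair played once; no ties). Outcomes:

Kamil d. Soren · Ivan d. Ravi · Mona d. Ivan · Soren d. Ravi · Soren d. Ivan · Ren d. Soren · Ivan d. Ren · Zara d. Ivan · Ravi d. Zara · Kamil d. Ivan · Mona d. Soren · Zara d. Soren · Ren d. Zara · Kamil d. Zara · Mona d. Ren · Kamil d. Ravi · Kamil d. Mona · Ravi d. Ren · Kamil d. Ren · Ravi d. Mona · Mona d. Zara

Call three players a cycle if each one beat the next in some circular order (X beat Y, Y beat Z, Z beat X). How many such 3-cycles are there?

7

Win totals: Ravi 3, Soren 2, Kamil 6, Zara 2, Ivan 2, Mona 4, Ren 2.
A player with w wins dominates both others in C(w,2) triples; summing gives 3 + 1 + 15 + 1 + 1 + 6 + 1 = 28 transitive triples.
Total triples C(7,3) = 35, so cyclic triples = 35 − 28 = 7.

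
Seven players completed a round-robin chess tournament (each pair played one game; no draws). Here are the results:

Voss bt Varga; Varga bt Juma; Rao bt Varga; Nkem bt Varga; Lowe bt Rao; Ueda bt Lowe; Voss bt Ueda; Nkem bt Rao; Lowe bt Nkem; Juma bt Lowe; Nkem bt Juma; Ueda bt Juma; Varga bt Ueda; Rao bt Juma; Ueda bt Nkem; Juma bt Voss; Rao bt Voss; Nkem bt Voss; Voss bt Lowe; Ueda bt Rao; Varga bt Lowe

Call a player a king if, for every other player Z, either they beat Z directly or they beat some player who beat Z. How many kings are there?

5

Ueda reaches everyone (king).
Nkem reaches everyone (king).
Varga reaches everyone (king).
Rao cannot reach Nkem in two steps.
Juma reaches everyone (king).
Lowe cannot reach Ueda in two steps.
Voss reaches everyone (king).
Kings: Ueda, Nkem, Varga, Juma, Voss — 5.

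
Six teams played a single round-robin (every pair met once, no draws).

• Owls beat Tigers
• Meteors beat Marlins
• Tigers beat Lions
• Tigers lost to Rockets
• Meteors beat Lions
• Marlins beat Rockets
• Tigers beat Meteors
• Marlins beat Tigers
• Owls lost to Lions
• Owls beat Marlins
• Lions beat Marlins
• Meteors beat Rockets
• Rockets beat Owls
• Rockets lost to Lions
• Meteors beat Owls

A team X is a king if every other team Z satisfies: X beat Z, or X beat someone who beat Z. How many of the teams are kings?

5

Meteors reaches everyone (king).
Owls reaches everyone (king).
Marlins reaches everyone (king).
Tigers reaches everyone (king).
Lions cannot reach Meteors in two steps.
Rockets reaches everyone (king).
Kings: Meteors, Owls, Marlins, Tigers, Rockets — 5.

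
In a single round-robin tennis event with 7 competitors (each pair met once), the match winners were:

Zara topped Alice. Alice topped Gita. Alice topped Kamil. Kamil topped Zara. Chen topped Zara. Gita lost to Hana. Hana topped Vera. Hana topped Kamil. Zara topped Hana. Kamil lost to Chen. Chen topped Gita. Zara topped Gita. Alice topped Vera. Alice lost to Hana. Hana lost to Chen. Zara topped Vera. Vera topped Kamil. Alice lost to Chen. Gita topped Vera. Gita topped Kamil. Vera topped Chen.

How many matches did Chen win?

5

Chen's results: beat Hana, Kamil, Zara, Alice, Gita; lost to Vera.
That is 5 wins.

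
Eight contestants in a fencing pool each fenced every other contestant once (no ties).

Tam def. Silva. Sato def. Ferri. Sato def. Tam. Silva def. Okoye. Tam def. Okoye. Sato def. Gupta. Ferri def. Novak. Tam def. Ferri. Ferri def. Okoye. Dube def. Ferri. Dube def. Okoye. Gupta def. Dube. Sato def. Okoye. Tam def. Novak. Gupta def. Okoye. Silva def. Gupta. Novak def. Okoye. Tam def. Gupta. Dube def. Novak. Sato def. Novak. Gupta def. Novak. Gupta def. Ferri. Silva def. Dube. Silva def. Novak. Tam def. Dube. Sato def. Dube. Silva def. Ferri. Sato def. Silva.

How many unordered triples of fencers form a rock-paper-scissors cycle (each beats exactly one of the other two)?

0

Win totals: Sato 7, Novak 1, Silva 5, Dube 3, Ferri 2, Gupta 4, Okoye 0, Tam 6.
A fencer with w wins dominates both others in C(w,2) triples; summing gives 21 + 0 + 10 + 3 + 1 + 6 + 0 + 15 = 56 transitive triples.
Total triples C(8,3) = 56, so cyclic triples = 56 − 56 = 0.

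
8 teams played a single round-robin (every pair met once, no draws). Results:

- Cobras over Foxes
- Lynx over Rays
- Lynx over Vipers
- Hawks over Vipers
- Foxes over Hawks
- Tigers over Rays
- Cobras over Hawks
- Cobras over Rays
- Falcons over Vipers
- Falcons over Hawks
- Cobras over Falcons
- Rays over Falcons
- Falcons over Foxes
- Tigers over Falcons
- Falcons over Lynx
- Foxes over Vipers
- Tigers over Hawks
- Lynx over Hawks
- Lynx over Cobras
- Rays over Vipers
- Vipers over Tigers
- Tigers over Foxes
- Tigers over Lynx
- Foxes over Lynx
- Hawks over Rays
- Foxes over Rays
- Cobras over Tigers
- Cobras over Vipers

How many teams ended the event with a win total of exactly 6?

Win totals: Tigers 5, Rays 2, Hawks 2, Lynx 4, Cobras 6, Vipers 1, Foxes 4, Falcons 4.
Exactly 6: Cobras — 1 team.

1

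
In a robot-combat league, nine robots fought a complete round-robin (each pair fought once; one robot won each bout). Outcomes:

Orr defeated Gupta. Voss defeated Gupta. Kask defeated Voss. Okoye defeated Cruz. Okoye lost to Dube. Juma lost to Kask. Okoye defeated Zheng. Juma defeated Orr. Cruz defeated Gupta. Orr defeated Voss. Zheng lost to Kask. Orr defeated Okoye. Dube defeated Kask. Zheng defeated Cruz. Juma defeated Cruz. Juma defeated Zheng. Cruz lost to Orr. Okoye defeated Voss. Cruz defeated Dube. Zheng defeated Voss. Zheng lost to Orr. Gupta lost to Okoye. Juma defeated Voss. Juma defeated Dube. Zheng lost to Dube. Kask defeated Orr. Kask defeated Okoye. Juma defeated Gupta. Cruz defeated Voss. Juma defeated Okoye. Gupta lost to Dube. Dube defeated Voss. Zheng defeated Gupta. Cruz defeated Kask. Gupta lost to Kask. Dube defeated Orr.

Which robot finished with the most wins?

Win totals: Juma 7, Cruz 4, Gupta 0, Kask 6, Dube 6, Orr 5, Voss 1, Okoye 4, Zheng 3.
Juma leads with 7 wins (next highest: 6).

Juma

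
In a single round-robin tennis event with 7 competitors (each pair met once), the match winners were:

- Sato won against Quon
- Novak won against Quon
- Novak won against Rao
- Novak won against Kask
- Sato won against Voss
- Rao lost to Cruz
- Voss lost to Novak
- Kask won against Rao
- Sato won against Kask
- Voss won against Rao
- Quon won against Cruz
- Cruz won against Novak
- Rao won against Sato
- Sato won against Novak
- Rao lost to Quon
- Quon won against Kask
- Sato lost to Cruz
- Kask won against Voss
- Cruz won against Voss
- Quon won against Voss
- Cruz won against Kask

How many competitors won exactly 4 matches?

3

Win totals: Novak 4, Cruz 5, Quon 4, Sato 4, Voss 1, Rao 1, Kask 2.
Exactly 4: Novak, Quon, Sato — 3 competitors.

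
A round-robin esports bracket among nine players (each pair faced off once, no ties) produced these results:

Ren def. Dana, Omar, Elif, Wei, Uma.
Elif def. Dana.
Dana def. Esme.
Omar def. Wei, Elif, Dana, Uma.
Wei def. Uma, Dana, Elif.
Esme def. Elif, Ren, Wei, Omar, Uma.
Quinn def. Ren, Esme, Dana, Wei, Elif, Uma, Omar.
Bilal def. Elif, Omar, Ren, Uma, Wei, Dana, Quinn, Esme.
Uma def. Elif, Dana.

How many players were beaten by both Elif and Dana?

0

Elif beat: Dana.
Dana beat: Esme.
No one was beaten by both.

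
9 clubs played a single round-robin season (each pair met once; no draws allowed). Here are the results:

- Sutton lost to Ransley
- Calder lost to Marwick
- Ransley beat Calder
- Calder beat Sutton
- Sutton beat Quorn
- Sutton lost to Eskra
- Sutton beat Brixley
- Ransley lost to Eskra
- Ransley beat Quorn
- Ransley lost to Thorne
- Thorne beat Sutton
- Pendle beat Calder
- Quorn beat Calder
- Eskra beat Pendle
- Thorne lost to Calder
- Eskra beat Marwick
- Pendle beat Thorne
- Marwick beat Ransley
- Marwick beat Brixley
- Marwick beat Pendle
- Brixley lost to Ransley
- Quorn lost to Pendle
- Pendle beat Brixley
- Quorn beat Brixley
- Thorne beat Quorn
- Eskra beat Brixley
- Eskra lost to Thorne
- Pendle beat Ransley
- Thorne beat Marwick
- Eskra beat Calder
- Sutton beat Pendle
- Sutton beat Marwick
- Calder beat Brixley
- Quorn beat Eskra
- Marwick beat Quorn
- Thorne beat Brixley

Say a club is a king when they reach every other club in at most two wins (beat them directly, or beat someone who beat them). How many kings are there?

Sutton reaches everyone (king).
Ransley reaches everyone (king).
Pendle reaches everyone (king).
Marwick reaches everyone (king).
Thorne reaches everyone (king).
Calder reaches everyone (king).
Quorn reaches everyone (king).
Eskra reaches everyone (king).
Brixley cannot reach Sutton, Ransley, Pendle, Marwick, Thorne, Calder, Quorn, Eskra in two steps.
Kings: Sutton, Ransley, Pendle, Marwick, Thorne, Calder, Quorn, Eskra — 8.

8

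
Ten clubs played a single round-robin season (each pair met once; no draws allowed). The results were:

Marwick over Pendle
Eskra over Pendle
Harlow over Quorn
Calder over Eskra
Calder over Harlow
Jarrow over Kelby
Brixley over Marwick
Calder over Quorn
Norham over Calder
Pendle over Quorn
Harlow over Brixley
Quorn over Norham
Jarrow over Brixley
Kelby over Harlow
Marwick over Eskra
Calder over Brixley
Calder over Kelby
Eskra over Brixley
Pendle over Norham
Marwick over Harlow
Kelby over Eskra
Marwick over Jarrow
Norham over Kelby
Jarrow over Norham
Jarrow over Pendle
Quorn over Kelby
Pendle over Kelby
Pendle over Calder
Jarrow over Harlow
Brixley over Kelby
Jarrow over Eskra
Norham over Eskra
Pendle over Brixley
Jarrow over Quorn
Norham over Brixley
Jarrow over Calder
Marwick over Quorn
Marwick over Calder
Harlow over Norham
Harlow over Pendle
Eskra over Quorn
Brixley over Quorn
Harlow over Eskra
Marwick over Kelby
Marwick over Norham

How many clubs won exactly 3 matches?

Win totals: Marwick 8, Quorn 2, Kelby 2, Eskra 3, Harlow 5, Jarrow 8, Pendle 5, Calder 5, Brixley 3, Norham 4.
Exactly 3: Eskra, Brixley — 2 clubs.

2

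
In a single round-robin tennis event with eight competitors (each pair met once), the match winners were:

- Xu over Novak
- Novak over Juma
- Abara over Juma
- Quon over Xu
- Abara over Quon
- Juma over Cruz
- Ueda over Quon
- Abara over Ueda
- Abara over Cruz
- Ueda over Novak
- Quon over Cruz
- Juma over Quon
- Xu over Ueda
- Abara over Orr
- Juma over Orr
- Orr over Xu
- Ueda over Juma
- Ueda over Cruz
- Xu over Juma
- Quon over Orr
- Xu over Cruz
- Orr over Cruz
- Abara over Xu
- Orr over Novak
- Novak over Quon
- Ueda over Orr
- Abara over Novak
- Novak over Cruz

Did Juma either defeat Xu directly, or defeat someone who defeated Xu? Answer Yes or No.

Yes

Juma did not beat Xu directly.
Juma beat Cruz, Quon, Orr. Of those, Quon beat Xu.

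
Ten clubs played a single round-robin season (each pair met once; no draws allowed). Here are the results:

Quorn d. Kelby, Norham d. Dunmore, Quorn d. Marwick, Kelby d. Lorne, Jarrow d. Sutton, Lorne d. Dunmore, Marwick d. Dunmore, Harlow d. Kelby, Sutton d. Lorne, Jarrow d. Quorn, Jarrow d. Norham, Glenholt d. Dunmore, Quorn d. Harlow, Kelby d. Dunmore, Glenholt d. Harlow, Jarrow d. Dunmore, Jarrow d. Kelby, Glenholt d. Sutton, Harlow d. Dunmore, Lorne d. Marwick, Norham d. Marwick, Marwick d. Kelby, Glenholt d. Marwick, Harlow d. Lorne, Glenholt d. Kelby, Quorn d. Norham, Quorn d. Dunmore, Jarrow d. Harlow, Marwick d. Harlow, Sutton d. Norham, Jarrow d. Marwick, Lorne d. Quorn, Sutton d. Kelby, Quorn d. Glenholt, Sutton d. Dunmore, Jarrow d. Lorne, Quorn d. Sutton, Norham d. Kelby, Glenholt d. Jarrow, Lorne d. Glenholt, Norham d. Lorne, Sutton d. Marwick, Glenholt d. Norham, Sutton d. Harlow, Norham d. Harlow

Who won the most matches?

Win totals: Lorne 4, Quorn 7, Sutton 6, Harlow 3, Marwick 3, Jarrow 8, Dunmore 0, Glenholt 7, Norham 5, Kelby 2.
Jarrow leads with 8 wins (next highest: 7).

Jarrow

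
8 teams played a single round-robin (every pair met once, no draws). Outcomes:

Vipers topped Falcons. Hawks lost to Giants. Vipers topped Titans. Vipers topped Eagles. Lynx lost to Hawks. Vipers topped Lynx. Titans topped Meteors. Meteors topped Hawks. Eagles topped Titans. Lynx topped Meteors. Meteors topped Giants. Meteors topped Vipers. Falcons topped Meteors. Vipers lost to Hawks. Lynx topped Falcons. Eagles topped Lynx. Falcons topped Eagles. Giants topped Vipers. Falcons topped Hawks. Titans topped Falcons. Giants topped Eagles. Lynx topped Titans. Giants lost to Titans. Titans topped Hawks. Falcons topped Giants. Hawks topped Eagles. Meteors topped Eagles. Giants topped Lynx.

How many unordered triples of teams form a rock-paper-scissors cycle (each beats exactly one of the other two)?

Win totals: Giants 4, Eagles 2, Hawks 3, Lynx 3, Falcons 4, Titans 4, Vipers 4, Meteors 4.
A team with w wins dominates both others in C(w,2) triples; summing gives 6 + 1 + 3 + 3 + 6 + 6 + 6 + 6 = 37 transitive triples.
Total triples C(8,3) = 56, so cyclic triples = 56 − 37 = 19.

19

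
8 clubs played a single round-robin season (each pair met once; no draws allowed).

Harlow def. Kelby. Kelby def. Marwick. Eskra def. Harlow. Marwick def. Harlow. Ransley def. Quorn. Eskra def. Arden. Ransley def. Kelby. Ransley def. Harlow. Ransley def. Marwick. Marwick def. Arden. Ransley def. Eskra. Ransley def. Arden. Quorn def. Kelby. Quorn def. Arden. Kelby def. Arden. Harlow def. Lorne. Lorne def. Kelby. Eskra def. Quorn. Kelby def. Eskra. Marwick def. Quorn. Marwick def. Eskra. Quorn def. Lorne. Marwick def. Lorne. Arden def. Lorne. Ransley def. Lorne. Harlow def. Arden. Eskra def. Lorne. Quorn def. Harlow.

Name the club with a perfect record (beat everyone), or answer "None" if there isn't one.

Ransley has 7 wins out of 7 opponents — a perfect record.

Ransley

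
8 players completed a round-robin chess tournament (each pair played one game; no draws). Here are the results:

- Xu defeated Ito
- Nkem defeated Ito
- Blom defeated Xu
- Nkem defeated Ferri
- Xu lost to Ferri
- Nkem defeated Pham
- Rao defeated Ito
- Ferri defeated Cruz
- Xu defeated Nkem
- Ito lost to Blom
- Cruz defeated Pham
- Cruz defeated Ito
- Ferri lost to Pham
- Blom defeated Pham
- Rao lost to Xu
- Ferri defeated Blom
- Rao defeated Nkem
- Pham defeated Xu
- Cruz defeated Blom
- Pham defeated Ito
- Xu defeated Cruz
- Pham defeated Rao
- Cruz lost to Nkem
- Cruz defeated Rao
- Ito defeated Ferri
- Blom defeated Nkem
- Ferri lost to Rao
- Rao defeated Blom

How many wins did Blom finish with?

Blom's results: beat Xu, Ito, Nkem, Pham; lost to Rao, Ferri, Cruz.
That is 4 wins.

4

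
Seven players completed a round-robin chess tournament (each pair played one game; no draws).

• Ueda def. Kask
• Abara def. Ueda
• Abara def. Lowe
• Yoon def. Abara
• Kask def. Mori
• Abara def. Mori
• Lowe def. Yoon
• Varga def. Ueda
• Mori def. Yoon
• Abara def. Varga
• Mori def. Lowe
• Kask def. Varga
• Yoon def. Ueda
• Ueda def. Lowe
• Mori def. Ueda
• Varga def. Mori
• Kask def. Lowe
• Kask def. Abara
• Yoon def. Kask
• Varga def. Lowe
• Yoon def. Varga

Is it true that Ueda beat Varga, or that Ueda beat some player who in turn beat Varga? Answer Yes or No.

Ueda did not beat Varga directly.
Ueda beat Lowe, Kask. Of those, Kask beat Varga.

Yes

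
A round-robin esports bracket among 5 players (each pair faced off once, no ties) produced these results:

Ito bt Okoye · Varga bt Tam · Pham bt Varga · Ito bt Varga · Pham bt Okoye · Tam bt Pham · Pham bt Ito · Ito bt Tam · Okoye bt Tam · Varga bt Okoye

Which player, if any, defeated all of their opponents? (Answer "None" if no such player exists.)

Highest win total is Pham with 3 (out of 4 possible).
Pham lost to Tam, so no player went undefeated.

None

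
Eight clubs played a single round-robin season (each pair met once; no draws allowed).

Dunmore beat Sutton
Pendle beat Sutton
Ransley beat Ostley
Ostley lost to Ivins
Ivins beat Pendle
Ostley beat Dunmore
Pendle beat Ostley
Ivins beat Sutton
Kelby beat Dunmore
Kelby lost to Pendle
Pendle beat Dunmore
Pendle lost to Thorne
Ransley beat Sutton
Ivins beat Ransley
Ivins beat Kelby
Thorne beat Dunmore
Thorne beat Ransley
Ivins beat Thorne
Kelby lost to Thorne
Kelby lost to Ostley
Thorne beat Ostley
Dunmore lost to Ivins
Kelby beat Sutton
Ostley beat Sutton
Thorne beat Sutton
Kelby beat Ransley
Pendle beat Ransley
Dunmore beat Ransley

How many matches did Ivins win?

7

Ivins' results: beat Ransley, Dunmore, Ostley, Sutton, Thorne, Kelby, Pendle; lost to no one.
That is 7 wins.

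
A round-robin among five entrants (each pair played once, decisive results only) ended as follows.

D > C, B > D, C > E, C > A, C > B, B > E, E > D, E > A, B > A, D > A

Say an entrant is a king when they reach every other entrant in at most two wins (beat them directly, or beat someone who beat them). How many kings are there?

A cannot reach B, C, D, E in two steps.
B reaches everyone (king).
C reaches everyone (king).
D reaches everyone (king).
E cannot reach B in two steps.
Kings: B, C, D — 3.

3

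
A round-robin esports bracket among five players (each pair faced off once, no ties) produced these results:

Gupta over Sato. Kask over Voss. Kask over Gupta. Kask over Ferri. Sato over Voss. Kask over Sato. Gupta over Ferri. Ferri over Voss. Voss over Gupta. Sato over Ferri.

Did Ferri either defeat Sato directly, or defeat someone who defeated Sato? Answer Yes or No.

No

Ferri did not beat Sato directly.
Ferri beat Voss, but each of them lost to Sato. No two-step path.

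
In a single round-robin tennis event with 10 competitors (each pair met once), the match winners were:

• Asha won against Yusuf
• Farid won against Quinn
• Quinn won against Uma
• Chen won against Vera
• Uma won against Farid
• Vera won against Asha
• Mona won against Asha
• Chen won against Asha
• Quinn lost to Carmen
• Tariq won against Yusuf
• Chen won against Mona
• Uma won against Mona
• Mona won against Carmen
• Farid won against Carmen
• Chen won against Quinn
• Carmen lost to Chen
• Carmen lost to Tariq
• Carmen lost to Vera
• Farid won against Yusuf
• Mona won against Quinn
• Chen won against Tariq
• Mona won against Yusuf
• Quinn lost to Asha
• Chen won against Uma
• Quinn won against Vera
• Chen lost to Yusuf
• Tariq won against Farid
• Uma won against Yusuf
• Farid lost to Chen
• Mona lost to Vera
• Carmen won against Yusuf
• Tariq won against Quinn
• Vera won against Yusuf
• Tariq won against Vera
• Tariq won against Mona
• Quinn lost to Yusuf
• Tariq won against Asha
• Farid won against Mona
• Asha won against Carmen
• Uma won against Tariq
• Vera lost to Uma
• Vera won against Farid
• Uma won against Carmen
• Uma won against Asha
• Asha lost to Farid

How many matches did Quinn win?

2

Quinn's results: beat Uma, Vera; lost to Farid, Mona, Yusuf, Tariq, Asha, Chen, Carmen.
That is 2 wins.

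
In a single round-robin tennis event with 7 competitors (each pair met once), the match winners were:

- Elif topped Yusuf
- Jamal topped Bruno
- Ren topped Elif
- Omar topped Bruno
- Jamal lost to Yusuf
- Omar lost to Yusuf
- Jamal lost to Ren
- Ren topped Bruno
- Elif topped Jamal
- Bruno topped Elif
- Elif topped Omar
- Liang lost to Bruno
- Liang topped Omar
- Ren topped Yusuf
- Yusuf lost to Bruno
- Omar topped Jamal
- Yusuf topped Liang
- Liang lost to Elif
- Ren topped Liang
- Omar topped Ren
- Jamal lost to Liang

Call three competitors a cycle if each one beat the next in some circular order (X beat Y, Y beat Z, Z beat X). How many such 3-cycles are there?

Win totals: Ren 5, Elif 4, Jamal 1, Bruno 3, Omar 3, Yusuf 3, Liang 2.
A competitor with w wins dominates both others in C(w,2) triples; summing gives 10 + 6 + 0 + 3 + 3 + 3 + 1 = 26 transitive triples.
Total triples C(7,3) = 35, so cyclic triples = 35 − 26 = 9.

9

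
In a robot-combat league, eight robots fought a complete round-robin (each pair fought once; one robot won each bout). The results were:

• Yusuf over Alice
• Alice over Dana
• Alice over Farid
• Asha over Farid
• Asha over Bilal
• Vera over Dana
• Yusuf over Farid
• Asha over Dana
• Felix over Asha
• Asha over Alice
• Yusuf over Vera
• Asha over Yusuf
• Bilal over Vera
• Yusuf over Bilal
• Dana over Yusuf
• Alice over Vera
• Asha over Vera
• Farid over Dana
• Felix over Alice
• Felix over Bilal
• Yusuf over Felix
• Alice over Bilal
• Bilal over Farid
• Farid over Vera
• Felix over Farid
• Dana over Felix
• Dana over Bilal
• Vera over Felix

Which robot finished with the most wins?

Asha

Win totals: Bilal 2, Vera 2, Felix 4, Dana 3, Yusuf 5, Alice 4, Asha 6, Farid 2.
Asha leads with 6 wins (next highest: 5).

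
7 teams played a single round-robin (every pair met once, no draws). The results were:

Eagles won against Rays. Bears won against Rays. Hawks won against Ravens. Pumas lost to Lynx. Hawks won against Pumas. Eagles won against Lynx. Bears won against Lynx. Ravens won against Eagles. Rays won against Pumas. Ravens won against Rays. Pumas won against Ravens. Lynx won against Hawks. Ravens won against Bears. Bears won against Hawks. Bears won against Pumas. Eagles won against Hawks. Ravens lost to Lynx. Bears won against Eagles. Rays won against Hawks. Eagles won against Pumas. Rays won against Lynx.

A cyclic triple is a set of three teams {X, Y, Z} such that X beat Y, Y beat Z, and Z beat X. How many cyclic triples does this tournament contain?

Win totals: Ravens 3, Bears 5, Pumas 1, Lynx 3, Rays 3, Hawks 2, Eagles 4.
A team with w wins dominates both others in C(w,2) triples; summing gives 3 + 10 + 0 + 3 + 3 + 1 + 6 = 26 transitive triples.
Total triples C(7,3) = 35, so cyclic triples = 35 − 26 = 9.

9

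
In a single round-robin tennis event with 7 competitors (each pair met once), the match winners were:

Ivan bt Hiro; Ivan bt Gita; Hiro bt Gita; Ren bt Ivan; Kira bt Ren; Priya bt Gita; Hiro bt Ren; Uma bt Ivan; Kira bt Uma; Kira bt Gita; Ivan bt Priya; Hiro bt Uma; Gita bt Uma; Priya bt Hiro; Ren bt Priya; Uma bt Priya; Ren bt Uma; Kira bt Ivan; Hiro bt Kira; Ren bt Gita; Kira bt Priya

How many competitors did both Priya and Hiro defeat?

Priya beat: Hiro, Gita.
Hiro beat: Ren, Gita, Uma, Kira.
Both beat: Gita — 1.

1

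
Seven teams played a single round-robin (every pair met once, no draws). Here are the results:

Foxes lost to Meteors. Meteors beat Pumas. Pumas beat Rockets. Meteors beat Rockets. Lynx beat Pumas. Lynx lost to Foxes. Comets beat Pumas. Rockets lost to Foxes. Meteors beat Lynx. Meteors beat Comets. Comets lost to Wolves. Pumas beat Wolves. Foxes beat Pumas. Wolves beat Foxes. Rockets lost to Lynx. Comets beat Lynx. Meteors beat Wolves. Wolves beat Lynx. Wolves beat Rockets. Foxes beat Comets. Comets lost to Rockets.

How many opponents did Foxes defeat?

Foxes' results: beat Lynx, Pumas, Rockets, Comets; lost to Wolves, Meteors.
That is 4 wins.

4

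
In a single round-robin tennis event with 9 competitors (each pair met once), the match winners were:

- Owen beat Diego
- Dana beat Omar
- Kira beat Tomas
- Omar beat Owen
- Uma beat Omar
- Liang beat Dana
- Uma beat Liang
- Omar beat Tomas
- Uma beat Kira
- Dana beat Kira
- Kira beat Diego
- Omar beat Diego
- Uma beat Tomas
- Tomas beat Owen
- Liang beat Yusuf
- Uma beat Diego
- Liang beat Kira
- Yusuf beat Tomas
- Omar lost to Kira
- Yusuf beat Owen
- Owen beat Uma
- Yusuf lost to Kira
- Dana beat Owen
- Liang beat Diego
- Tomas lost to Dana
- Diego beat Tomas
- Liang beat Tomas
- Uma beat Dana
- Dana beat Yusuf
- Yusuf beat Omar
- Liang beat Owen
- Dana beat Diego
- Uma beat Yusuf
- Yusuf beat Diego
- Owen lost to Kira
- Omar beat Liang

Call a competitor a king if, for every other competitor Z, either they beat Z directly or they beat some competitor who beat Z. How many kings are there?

Yusuf cannot reach Kira, Dana in two steps.
Kira cannot reach Dana in two steps.
Omar reaches everyone (king).
Diego cannot reach Yusuf, Kira, Omar, Liang, Uma, Dana in two steps.
Liang reaches everyone (king).
Tomas cannot reach Yusuf, Kira, Omar, Liang, Dana in two steps.
Uma reaches everyone (king).
Dana reaches everyone (king).
Owen reaches everyone (king).
Kings: Omar, Liang, Uma, Dana, Owen — 5.

5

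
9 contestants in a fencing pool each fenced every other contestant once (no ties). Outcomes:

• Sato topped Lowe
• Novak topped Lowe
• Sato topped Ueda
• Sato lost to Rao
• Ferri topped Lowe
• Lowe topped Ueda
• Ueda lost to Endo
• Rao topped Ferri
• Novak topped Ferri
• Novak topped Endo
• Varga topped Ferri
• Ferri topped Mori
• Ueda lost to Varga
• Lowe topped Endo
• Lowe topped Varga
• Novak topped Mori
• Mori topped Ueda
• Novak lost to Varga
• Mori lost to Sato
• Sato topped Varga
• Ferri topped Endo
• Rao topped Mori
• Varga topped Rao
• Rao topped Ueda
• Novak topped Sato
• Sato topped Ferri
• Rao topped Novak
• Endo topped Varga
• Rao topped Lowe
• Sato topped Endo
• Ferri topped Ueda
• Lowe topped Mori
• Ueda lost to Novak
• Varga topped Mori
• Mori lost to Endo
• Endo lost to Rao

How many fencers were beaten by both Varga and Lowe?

Varga beat: Ueda, Rao, Novak, Ferri, Mori.
Lowe beat: Ueda, Varga, Endo, Mori.
Both beat: Ueda, Mori — 2.

2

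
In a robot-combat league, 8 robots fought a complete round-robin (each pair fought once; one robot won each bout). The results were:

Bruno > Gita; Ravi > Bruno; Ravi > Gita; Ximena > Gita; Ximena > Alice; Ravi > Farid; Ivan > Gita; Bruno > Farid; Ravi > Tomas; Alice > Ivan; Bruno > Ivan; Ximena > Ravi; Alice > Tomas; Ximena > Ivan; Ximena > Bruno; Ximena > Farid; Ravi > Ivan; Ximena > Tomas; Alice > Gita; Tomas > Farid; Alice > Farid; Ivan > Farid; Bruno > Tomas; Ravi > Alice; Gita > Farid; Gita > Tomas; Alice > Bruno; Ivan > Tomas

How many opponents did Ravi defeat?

6

Ravi's results: beat Alice, Ivan, Gita, Farid, Tomas, Bruno; lost to Ximena.
That is 6 wins.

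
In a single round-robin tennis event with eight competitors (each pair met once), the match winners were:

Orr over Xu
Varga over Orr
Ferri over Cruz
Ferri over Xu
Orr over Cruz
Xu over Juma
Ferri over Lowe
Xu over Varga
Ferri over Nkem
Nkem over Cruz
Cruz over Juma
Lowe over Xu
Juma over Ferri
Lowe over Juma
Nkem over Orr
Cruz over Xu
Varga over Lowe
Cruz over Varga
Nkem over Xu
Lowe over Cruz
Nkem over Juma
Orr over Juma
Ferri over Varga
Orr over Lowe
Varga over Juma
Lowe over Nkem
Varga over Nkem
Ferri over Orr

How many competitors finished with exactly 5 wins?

Win totals: Nkem 4, Cruz 3, Ferri 6, Xu 2, Orr 4, Juma 1, Lowe 4, Varga 4.
No competitor has exactly 5 wins.

0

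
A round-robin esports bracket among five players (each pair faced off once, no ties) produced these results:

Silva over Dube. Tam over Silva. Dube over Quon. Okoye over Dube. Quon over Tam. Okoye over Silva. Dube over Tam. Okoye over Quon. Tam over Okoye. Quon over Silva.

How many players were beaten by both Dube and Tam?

Dube beat: Quon, Tam.
Tam beat: Okoye, Silva.
No one was beaten by both.

0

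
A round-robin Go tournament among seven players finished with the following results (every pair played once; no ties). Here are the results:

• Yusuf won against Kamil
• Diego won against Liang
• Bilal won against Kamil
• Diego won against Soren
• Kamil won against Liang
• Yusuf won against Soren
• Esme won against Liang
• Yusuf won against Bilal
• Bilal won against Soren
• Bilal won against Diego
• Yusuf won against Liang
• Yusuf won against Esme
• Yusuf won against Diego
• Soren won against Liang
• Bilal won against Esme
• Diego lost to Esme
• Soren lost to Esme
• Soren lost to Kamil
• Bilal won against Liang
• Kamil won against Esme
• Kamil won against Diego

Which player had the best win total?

Yusuf

Win totals: Bilal 5, Liang 0, Diego 2, Esme 3, Yusuf 6, Soren 1, Kamil 4.
Yusuf leads with 6 wins (next highest: 5).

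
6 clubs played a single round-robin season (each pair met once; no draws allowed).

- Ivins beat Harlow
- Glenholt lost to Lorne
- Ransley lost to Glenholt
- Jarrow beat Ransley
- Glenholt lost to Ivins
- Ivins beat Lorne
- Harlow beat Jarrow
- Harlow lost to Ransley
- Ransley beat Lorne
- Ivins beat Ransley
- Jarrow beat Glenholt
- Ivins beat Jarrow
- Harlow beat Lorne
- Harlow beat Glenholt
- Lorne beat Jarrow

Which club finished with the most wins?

Ivins

Win totals: Jarrow 2, Lorne 2, Glenholt 1, Ivins 5, Harlow 3, Ransley 2.
Ivins leads with 5 wins (next highest: 3).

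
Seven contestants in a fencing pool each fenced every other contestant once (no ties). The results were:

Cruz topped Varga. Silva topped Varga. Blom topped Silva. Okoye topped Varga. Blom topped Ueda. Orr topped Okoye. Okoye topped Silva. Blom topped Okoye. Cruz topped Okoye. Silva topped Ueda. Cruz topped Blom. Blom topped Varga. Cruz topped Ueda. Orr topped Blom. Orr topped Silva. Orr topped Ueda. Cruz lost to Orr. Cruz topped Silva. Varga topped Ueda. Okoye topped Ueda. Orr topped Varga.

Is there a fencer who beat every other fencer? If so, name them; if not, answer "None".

Orr has 6 wins out of 6 opponents — a perfect record.

Orr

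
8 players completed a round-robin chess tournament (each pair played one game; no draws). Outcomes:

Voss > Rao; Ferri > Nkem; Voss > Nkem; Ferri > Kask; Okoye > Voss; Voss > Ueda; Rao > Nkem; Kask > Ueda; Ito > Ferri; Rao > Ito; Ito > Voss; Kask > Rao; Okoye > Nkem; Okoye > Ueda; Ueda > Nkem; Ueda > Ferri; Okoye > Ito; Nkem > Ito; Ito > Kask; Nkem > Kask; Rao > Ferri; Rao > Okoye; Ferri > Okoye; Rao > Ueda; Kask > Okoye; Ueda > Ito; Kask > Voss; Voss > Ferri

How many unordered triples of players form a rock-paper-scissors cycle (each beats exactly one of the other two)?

18

Win totals: Nkem 2, Rao 5, Okoye 4, Kask 4, Ferri 3, Voss 4, Ueda 3, Ito 3.
A player with w wins dominates both others in C(w,2) triples; summing gives 1 + 10 + 6 + 6 + 3 + 6 + 3 + 3 = 38 transitive triples.
Total triples C(8,3) = 56, so cyclic triples = 56 − 38 = 18.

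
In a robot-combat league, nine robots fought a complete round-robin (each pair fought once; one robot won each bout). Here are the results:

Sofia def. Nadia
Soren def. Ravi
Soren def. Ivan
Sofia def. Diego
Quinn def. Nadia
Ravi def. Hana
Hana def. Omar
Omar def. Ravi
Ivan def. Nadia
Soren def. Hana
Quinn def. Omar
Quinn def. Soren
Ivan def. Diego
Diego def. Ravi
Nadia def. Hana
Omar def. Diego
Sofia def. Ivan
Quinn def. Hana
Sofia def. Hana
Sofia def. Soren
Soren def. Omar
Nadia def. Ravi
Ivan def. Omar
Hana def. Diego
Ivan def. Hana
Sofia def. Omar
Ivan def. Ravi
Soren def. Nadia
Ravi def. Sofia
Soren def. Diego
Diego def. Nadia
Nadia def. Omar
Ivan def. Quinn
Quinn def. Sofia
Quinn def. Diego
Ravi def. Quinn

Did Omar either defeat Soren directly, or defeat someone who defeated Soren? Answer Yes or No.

No

Omar did not beat Soren directly.
Omar beat Diego, Ravi, but each of them lost to Soren. No two-step path.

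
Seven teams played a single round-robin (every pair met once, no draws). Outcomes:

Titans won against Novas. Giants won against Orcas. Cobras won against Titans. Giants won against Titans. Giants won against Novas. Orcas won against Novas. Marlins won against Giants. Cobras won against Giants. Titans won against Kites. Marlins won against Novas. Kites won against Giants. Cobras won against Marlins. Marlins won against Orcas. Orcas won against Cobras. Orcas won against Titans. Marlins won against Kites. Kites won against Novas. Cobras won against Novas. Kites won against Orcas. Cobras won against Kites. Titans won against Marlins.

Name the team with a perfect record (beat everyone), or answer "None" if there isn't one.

None

Highest win total is Cobras with 5 (out of 6 possible).
Cobras lost to Orcas, so no team went undefeated.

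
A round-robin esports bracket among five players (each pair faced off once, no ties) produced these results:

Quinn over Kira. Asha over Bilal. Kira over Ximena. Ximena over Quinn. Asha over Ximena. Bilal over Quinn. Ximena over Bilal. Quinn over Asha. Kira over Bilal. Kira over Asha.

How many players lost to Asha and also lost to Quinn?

Asha beat: Bilal, Ximena.
Quinn beat: Asha, Kira.
No one was beaten by both.

0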